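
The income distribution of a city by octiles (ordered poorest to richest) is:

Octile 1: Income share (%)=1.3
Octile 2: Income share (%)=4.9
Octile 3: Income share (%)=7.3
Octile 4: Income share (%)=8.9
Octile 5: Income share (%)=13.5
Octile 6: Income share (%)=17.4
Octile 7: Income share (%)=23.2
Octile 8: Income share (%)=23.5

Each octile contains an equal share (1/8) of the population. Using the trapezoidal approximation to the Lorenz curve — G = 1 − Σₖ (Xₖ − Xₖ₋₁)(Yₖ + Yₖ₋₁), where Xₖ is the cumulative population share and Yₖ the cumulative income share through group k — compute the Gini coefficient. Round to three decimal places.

0.352

Cumulative income shares Yₖ: 0.0130, 0.0620, 0.1350, 0.2240, 0.3590, 0.5330, 0.7650, 1.0000
Σ (Xₖ−Xₖ₋₁)(Yₖ+Yₖ₋₁) = (1/8)(0.0130+0.0000) + (1/8)(0.0620+0.0130) + (1/8)(0.1350+0.0620) + (1/8)(0.2240+0.1350) + (1/8)(0.3590+0.2240) + (1/8)(0.5330+0.3590) + (1/8)(0.7650+0.5330) + (1/8)(1.0000+0.7650)
  = 0.0016 + 0.0094 + 0.0246 + 0.0449 + 0.0729 + 0.1115 + 0.1623 + 0.2206 = 0.6478
G = 1 − 0.6478 = 0.3522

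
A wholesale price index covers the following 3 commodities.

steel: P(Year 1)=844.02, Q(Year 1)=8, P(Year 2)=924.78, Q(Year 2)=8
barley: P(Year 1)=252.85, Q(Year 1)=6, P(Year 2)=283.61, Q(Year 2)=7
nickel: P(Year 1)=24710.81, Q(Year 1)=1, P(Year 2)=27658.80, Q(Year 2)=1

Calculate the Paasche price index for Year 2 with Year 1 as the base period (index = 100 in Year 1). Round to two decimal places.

Paasche price index uses current-period quantities as weights.
ΣP(Year 2)·Q(Year 2) = 924.78×8 + 283.61×7 + 27658.80×1 = 7398.24 + 1985.27 + 27658.8 = 37042.31
ΣP(Year 1)·Q(Year 2) = 844.02×8 + 252.85×7 + 24710.81×1 = 6752.16 + 1769.95 + 24710.81 = 33232.92
Index = 37042.31 / 33232.92 × 100 = 111.4627

111.46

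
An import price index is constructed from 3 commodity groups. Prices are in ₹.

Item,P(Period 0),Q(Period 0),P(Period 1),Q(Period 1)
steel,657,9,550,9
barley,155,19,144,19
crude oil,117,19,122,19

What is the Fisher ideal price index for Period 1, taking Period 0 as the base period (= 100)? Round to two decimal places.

90.28

Laspeyres component (base-period weights):
ΣP(Period 1)Q(Period 0) = 550×9 + 144×19 + 122×19 = 4950 + 2736 + 2318 = 10004
ΣP(Period 0)Q(Period 0) = 657×9 + 155×19 + 117×19 = 5913 + 2945 + 2223 = 11081
L = 10004 / 11081 × 100 = 90.2807
Paasche component (current-period weights):
ΣP(Period 1)Q(Period 1) = 550×9 + 144×19 + 122×19 = 4950 + 2736 + 2318 = 10004
ΣP(Period 0)Q(Period 1) = 657×9 + 155×19 + 117×19 = 5913 + 2945 + 2223 = 11081
P = 10004 / 11081 × 100 = 90.2807
Fisher = √(L × P) = √(90.2807 × 90.2807) = 90.2807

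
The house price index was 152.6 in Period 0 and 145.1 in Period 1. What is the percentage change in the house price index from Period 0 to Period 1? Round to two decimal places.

-4.91%

Change = (145.1 − 152.6) / 152.6 × 100
       = -7.5 / 152.6 × 100 = -4.9148%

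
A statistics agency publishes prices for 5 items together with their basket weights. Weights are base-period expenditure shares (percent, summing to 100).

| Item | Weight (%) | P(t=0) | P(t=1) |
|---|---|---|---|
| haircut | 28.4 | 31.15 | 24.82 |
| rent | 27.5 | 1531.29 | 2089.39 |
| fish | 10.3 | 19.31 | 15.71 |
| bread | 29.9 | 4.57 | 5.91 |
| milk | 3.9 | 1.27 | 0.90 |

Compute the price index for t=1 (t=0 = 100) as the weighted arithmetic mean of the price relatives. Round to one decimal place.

110.0

haircut: 28.4 × (24.82/31.15) = 28.4 × 0.796790 = 22.6288
rent: 27.5 × (2089.39/1531.29) = 27.5 × 1.364464 = 37.5228
fish: 10.3 × (15.71/19.31) = 10.3 × 0.813568 = 8.3798
bread: 29.9 × (5.91/4.57) = 29.9 × 1.293217 = 38.6672
milk: 3.9 × (0.90/1.27) = 3.9 × 0.708661 = 2.7638
Index = Σ wᵢ·(p₁ᵢ/p₀ᵢ) = 22.6288 + 37.5228 + 8.3798 + 38.6672 + 2.7638 = 109.9623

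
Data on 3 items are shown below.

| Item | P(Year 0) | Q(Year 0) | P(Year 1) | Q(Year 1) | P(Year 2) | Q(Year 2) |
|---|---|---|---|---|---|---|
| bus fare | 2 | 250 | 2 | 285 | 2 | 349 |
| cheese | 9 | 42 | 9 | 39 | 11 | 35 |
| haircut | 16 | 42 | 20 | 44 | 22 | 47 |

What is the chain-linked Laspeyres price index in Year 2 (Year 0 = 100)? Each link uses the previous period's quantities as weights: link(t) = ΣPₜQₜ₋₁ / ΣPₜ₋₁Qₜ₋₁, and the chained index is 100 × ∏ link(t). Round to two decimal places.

Link Year 0→Year 1:
ΣP(Year 1)Q(Year 0) = 2×250 + 9×42 + 20×42 = 500 + 378 + 840 = 1718
ΣP(Year 0)Q(Year 0) = 2×250 + 9×42 + 16×42 = 500 + 378 + 672 = 1550
link = 1718/1550 = 1.108387
Link Year 1→Year 2:
ΣP(Year 2)Q(Year 1) = 2×285 + 11×39 + 22×44 = 570 + 429 + 968 = 1967
ΣP(Year 1)Q(Year 1) = 2×285 + 9×39 + 20×44 = 570 + 351 + 880 = 1801
link = 1967/1801 = 1.092171
Chained index = 100 × 1.108387 × 1.092171 = 121.0548

121.05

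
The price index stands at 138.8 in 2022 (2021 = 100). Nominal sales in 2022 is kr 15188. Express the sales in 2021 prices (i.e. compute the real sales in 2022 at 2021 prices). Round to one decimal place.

Real = Nominal ÷ (Index/100) = 15188 ÷ (138.8/100)
     = 15188 ÷ 1.388 = 10942.3631

10942.4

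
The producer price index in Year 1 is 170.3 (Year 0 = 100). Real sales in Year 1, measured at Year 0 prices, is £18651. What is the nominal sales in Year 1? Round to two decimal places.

Nominal = Real × (Index/100) = 18651 × (170.3/100)
        = 18651 × 1.703 = 31762.6530

31762.65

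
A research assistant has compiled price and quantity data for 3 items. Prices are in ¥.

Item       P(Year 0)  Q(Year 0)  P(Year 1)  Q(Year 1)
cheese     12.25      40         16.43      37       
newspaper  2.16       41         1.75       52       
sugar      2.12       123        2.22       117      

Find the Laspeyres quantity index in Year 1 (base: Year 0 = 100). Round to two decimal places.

Laspeyres quantity index uses base-period prices as weights.
ΣP(Year 0)·Q(Year 1) = 12.25×37 + 2.16×52 + 2.12×117 = 453.25 + 112.32 + 248.04 = 813.61
ΣP(Year 0)·Q(Year 0) = 12.25×40 + 2.16×41 + 2.12×123 = 490 + 88.56 + 260.76 = 839.32
Index = 813.61 / 839.32 × 100 = 96.9368

96.94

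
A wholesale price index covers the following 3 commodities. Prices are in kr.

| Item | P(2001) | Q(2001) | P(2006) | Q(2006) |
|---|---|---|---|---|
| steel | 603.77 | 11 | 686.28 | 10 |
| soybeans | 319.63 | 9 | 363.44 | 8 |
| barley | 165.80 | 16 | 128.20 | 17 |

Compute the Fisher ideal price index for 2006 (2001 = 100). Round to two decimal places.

Laspeyres component (base-period weights):
ΣP(2006)Q(2001) = 686.28×11 + 363.44×9 + 128.20×16 = 7549.08 + 3270.96 + 2051.2 = 12871.24
ΣP(2001)Q(2001) = 603.77×11 + 319.63×9 + 165.80×16 = 6641.47 + 2876.67 + 2652.8 = 12170.94
L = 12871.24 / 12170.94 × 100 = 105.7539
Paasche component (current-period weights):
ΣP(2006)Q(2006) = 686.28×10 + 363.44×8 + 128.20×17 = 6862.8 + 2907.52 + 2179.4 = 11949.72
ΣP(2001)Q(2006) = 603.77×10 + 319.63×8 + 165.80×17 = 6037.7 + 2557.04 + 2818.6 = 11413.34
P = 11949.72 / 11413.34 × 100 = 104.6996
Fisher = √(L × P) = √(105.7539 × 104.6996) = 105.2254

105.23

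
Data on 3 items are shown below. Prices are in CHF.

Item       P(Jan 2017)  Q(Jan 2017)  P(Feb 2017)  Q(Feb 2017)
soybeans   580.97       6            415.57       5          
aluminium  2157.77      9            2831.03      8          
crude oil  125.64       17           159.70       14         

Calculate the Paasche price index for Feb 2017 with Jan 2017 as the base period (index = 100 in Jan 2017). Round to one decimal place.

123.0

Paasche price index uses current-period quantities as weights.
ΣP(Feb 2017)·Q(Feb 2017) = 415.57×5 + 2831.03×8 + 159.70×14 = 2077.85 + 22648.24 + 2235.8 = 26961.89
ΣP(Jan 2017)·Q(Feb 2017) = 580.97×5 + 2157.77×8 + 125.64×14 = 2904.85 + 17262.16 + 1758.96 = 21925.97
Index = 26961.89 / 21925.97 × 100 = 122.9678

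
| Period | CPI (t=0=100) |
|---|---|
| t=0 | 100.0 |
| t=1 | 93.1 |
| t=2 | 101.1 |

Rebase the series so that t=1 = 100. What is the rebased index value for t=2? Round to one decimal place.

Rebased(t=2) = 101.1 / 93.1 × 100 = 108.5929

108.6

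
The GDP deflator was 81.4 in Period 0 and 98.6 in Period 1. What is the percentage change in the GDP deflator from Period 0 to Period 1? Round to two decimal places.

Change = (98.6 − 81.4) / 81.4 × 100
       = 17.2 / 81.4 × 100 = 21.1302%

21.13%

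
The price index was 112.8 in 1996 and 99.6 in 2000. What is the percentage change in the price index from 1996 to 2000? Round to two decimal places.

Change = (99.6 − 112.8) / 112.8 × 100
       = -13.2 / 112.8 × 100 = -11.7021%

-11.70%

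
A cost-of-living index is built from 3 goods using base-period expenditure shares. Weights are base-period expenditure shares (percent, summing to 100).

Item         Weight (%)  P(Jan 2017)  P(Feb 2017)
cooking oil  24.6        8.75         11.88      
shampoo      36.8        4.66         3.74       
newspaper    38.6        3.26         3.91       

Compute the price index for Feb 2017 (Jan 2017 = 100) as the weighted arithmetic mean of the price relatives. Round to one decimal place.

109.2

cooking oil: 24.6 × (11.88/8.75) = 24.6 × 1.357714 = 33.3998
shampoo: 36.8 × (3.74/4.66) = 36.8 × 0.802575 = 29.5348
newspaper: 38.6 × (3.91/3.26) = 38.6 × 1.199387 = 46.2963
Index = Σ wᵢ·(p₁ᵢ/p₀ᵢ) = 33.3998 + 29.5348 + 46.2963 = 109.2309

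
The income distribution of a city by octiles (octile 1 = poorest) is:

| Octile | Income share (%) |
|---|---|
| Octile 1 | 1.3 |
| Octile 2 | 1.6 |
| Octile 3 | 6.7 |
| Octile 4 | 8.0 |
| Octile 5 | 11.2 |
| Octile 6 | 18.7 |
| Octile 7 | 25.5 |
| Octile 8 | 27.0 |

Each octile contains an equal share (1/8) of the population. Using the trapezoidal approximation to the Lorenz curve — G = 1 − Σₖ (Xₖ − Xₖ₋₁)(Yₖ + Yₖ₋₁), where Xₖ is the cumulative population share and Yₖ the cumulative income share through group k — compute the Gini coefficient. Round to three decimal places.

0.423

Cumulative income shares Yₖ: 0.0130, 0.0290, 0.0960, 0.1760, 0.2880, 0.4750, 0.7300, 1.0000
Σ (Xₖ−Xₖ₋₁)(Yₖ+Yₖ₋₁) = (1/8)(0.0130+0.0000) + (1/8)(0.0290+0.0130) + (1/8)(0.0960+0.0290) + (1/8)(0.1760+0.0960) + (1/8)(0.2880+0.1760) + (1/8)(0.4750+0.2880) + (1/8)(0.7300+0.4750) + (1/8)(1.0000+0.7300)
  = 0.0016 + 0.0053 + 0.0156 + 0.0340 + 0.0580 + 0.0954 + 0.1506 + 0.2162 = 0.5767
G = 1 − 0.5767 = 0.4233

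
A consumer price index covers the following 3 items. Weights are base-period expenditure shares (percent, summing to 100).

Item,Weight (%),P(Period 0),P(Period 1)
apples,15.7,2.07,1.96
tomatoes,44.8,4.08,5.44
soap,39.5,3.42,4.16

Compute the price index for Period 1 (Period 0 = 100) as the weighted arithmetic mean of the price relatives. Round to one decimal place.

122.6

apples: 15.7 × (1.96/2.07) = 15.7 × 0.946860 = 14.8657
tomatoes: 44.8 × (5.44/4.08) = 44.8 × 1.333333 = 59.7333
soap: 39.5 × (4.16/3.42) = 39.5 × 1.216374 = 48.0468
Index = Σ wᵢ·(p₁ᵢ/p₀ᵢ) = 14.8657 + 59.7333 + 48.0468 = 122.6458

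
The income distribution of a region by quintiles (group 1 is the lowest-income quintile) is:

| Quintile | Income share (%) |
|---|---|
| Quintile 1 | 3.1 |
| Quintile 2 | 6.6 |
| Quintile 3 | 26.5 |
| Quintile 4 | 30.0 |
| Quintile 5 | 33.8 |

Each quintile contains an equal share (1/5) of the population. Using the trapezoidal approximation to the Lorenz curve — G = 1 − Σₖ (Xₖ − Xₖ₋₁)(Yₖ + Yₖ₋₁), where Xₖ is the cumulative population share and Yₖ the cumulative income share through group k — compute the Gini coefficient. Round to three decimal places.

Cumulative income shares Yₖ: 0.0310, 0.0970, 0.3620, 0.6620, 1.0000
Σ (Xₖ−Xₖ₋₁)(Yₖ+Yₖ₋₁) = (1/5)(0.0310+0.0000) + (1/5)(0.0970+0.0310) + (1/5)(0.3620+0.0970) + (1/5)(0.6620+0.3620) + (1/5)(1.0000+0.6620)
  = 0.0062 + 0.0256 + 0.0918 + 0.2048 + 0.3324 = 0.6608
G = 1 − 0.6608 = 0.3392

0.339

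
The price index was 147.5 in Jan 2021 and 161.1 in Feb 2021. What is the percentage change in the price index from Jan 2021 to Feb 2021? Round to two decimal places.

Change = (161.1 − 147.5) / 147.5 × 100
       = 13.6 / 147.5 × 100 = 9.2203%

9.22%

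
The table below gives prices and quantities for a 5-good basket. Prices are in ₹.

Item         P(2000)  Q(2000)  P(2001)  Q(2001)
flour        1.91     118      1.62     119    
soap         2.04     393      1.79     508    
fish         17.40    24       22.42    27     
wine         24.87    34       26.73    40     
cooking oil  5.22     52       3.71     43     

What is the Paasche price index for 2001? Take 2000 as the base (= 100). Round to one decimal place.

99.4

Paasche price index uses current-period quantities as weights.
ΣP(2001)·Q(2001) = 1.62×119 + 1.79×508 + 22.42×27 + 26.73×40 + 3.71×43 = 192.78 + 909.32 + 605.34 + 1069.2 + 159.53 = 2936.17
ΣP(2000)·Q(2001) = 1.91×119 + 2.04×508 + 17.40×27 + 24.87×40 + 5.22×43 = 227.29 + 1036.32 + 469.8 + 994.8 + 224.46 = 2952.67
Index = 2936.17 / 2952.67 × 100 = 99.4412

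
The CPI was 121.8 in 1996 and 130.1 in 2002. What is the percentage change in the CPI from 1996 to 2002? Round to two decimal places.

6.81%

Change = (130.1 − 121.8) / 121.8 × 100
       = 8.3 / 121.8 × 100 = 6.8144%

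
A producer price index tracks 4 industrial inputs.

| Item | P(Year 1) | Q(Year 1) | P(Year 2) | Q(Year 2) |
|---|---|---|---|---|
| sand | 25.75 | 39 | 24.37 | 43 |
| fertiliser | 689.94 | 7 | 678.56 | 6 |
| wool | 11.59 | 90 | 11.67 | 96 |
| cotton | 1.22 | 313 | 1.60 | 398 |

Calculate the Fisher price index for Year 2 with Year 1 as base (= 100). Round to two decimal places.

100.18

Laspeyres component (base-period weights):
ΣP(Year 2)Q(Year 1) = 24.37×39 + 678.56×7 + 11.67×90 + 1.60×313 = 950.43 + 4749.92 + 1050.3 + 500.8 = 7251.45
ΣP(Year 1)Q(Year 1) = 25.75×39 + 689.94×7 + 11.59×90 + 1.22×313 = 1004.25 + 4829.58 + 1043.1 + 381.86 = 7258.79
L = 7251.45 / 7258.79 × 100 = 99.8989
Paasche component (current-period weights):
ΣP(Year 2)Q(Year 2) = 24.37×43 + 678.56×6 + 11.67×96 + 1.60×398 = 1047.91 + 4071.36 + 1120.32 + 636.8 = 6876.39
ΣP(Year 1)Q(Year 2) = 25.75×43 + 689.94×6 + 11.59×96 + 1.22×398 = 1107.25 + 4139.64 + 1112.64 + 485.56 = 6845.09
P = 6876.39 / 6845.09 × 100 = 100.4573
Fisher = √(L × P) = √(99.8989 × 100.4573) = 100.1777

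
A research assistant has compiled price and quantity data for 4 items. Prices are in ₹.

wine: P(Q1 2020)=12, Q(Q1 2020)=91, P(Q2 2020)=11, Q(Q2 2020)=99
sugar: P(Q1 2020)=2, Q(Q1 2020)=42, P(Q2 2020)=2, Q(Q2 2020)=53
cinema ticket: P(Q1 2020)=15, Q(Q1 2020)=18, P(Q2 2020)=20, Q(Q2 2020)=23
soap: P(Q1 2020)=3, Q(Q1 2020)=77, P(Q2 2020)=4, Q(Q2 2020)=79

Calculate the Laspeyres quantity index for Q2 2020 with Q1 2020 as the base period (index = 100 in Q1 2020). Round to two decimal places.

111.87

Laspeyres quantity index uses base-period prices as weights.
ΣP(Q1 2020)·Q(Q2 2020) = 12×99 + 2×53 + 15×23 + 3×79 = 1188 + 106 + 345 + 237 = 1876
ΣP(Q1 2020)·Q(Q1 2020) = 12×91 + 2×42 + 15×18 + 3×77 = 1092 + 84 + 270 + 231 = 1677
Index = 1876 / 1677 × 100 = 111.8664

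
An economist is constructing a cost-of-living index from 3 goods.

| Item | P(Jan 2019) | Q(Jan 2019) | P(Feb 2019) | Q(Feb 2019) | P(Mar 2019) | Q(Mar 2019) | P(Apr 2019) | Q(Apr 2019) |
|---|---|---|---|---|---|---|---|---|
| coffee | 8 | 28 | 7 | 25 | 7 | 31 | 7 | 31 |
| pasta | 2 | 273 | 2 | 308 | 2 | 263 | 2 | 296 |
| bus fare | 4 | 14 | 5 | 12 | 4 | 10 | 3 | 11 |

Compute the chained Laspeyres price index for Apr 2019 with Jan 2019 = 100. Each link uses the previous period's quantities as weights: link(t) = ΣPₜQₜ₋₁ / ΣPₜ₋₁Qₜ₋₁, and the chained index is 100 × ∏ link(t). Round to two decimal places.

95.68

Link Jan 2019→Feb 2019:
ΣP(Feb 2019)Q(Jan 2019) = 7×28 + 2×273 + 5×14 = 196 + 546 + 70 = 812
ΣP(Jan 2019)Q(Jan 2019) = 8×28 + 2×273 + 4×14 = 224 + 546 + 56 = 826
link = 812/826 = 0.983051
Link Feb 2019→Mar 2019:
ΣP(Mar 2019)Q(Feb 2019) = 7×25 + 2×308 + 4×12 = 175 + 616 + 48 = 839
ΣP(Feb 2019)Q(Feb 2019) = 7×25 + 2×308 + 5×12 = 175 + 616 + 60 = 851
link = 839/851 = 0.985899
Link Mar 2019→Apr 2019:
ΣP(Apr 2019)Q(Mar 2019) = 7×31 + 2×263 + 3×10 = 217 + 526 + 30 = 773
ΣP(Mar 2019)Q(Mar 2019) = 7×31 + 2×263 + 4×10 = 217 + 526 + 40 = 783
link = 773/783 = 0.987229
Chained index = 100 × 0.983051 × 0.985899 × 0.987229 = 95.6811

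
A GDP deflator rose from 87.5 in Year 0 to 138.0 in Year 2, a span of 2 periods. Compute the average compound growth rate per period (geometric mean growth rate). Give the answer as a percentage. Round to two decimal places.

Growth factor = (138.0/87.5)^(1/2) = (1.577143)^(1/2) = 1.255843
Growth rate = 1.255843 − 1 = 0.255843 = 25.5843%

25.58%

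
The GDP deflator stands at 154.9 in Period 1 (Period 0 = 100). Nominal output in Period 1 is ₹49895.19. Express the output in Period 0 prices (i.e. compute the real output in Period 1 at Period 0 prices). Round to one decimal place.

32211.2

Real = Nominal ÷ (Index/100) = 49895.19 ÷ (154.9/100)
     = 49895.19 ÷ 1.549 = 32211.2266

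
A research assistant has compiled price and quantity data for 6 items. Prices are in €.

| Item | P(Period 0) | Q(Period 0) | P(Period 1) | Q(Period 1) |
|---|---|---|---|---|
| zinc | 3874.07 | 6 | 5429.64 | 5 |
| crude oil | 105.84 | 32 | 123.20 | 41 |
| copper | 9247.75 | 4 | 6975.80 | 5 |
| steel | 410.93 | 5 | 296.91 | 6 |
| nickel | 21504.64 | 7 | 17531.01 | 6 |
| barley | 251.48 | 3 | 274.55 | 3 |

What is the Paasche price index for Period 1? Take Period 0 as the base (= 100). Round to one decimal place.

86.5

Paasche price index uses current-period quantities as weights.
ΣP(Period 1)·Q(Period 1) = 5429.64×5 + 123.20×41 + 6975.80×5 + 296.91×6 + 17531.01×6 + 274.55×3 = 27148.2 + 5051.2 + 34879 + 1781.46 + 105186.06 + 823.65 = 174869.57
ΣP(Period 0)·Q(Period 1) = 3874.07×5 + 105.84×41 + 9247.75×5 + 410.93×6 + 21504.64×6 + 251.48×3 = 19370.35 + 4339.44 + 46238.75 + 2465.58 + 129027.84 + 754.44 = 202196.4
Index = 174869.57 / 202196.4 × 100 = 86.4850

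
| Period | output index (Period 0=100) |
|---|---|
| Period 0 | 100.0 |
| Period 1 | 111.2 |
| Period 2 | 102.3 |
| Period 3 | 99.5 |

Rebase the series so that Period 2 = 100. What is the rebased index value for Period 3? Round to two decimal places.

Rebased(Period 3) = 99.5 / 102.3 × 100 = 97.2630

97.26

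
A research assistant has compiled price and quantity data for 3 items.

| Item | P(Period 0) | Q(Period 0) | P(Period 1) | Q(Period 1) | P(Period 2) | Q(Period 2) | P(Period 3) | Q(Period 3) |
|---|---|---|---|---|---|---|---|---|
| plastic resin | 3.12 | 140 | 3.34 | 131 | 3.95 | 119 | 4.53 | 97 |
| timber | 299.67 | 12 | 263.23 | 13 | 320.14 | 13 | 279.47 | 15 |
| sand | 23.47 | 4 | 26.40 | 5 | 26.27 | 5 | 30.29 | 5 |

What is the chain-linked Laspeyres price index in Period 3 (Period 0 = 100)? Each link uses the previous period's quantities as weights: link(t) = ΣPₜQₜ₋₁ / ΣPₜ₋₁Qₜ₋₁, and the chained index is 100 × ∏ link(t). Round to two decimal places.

Link Period 0→Period 1:
ΣP(Period 1)Q(Period 0) = 3.34×140 + 263.23×12 + 26.40×4 = 467.6 + 3158.76 + 105.6 = 3731.96
ΣP(Period 0)Q(Period 0) = 3.12×140 + 299.67×12 + 23.47×4 = 436.8 + 3596.04 + 93.88 = 4126.72
link = 3731.96/4126.72 = 0.904340
Link Period 1→Period 2:
ΣP(Period 2)Q(Period 1) = 3.95×131 + 320.14×13 + 26.27×5 = 517.45 + 4161.82 + 131.35 = 4810.62
ΣP(Period 1)Q(Period 1) = 3.34×131 + 263.23×13 + 26.40×5 = 437.54 + 3421.99 + 132 = 3991.53
link = 4810.62/3991.53 = 1.205207
Link Period 2→Period 3:
ΣP(Period 3)Q(Period 2) = 4.53×119 + 279.47×13 + 30.29×5 = 539.07 + 3633.11 + 151.45 = 4323.63
ΣP(Period 2)Q(Period 2) = 3.95×119 + 320.14×13 + 26.27×5 = 470.05 + 4161.82 + 131.35 = 4763.22
link = 4323.63/4763.22 = 0.907712
Chained index = 100 × 0.904340 × 1.205207 × 0.907712 = 98.9331

98.93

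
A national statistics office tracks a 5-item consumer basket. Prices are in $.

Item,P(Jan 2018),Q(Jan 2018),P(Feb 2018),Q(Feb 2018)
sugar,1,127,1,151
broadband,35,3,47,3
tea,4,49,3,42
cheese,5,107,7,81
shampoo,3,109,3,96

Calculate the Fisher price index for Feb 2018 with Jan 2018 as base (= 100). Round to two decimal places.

114.77

Laspeyres component (base-period weights):
ΣP(Feb 2018)Q(Jan 2018) = 1×127 + 47×3 + 3×49 + 7×107 + 3×109 = 127 + 141 + 147 + 749 + 327 = 1491
ΣP(Jan 2018)Q(Jan 2018) = 1×127 + 35×3 + 4×49 + 5×107 + 3×109 = 127 + 105 + 196 + 535 + 327 = 1290
L = 1491 / 1290 × 100 = 115.5814
Paasche component (current-period weights):
ΣP(Feb 2018)Q(Feb 2018) = 1×151 + 47×3 + 3×42 + 7×81 + 3×96 = 151 + 141 + 126 + 567 + 288 = 1273
ΣP(Jan 2018)Q(Feb 2018) = 1×151 + 35×3 + 4×42 + 5×81 + 3×96 = 151 + 105 + 168 + 405 + 288 = 1117
P = 1273 / 1117 × 100 = 113.9660
Fisher = √(L × P) = √(115.5814 × 113.9660) = 114.7708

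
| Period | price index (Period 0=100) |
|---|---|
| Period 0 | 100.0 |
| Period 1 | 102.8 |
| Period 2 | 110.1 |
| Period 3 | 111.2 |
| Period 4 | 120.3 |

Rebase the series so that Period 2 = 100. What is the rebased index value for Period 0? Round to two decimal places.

90.83

Rebased(Period 0) = 100.0 / 110.1 × 100 = 90.8265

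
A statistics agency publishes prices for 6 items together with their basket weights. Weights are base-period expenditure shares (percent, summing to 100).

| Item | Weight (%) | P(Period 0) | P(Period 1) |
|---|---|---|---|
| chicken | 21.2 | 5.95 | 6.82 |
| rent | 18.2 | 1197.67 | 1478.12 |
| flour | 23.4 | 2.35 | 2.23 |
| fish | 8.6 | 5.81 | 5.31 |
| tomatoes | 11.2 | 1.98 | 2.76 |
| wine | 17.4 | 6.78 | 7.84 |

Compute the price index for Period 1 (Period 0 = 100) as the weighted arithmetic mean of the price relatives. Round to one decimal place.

112.6

chicken: 21.2 × (6.82/5.95) = 21.2 × 1.146218 = 24.2998
rent: 18.2 × (1478.12/1197.67) = 18.2 × 1.234163 = 22.4618
flour: 23.4 × (2.23/2.35) = 23.4 × 0.948936 = 22.2051
fish: 8.6 × (5.31/5.81) = 8.6 × 0.913941 = 7.8599
tomatoes: 11.2 × (2.76/1.98) = 11.2 × 1.393939 = 15.6121
wine: 17.4 × (7.84/6.78) = 17.4 × 1.156342 = 20.1204
Index = Σ wᵢ·(p₁ᵢ/p₀ᵢ) = 24.2998 + 22.4618 + 22.2051 + 7.8599 + 15.6121 + 20.1204 = 112.5591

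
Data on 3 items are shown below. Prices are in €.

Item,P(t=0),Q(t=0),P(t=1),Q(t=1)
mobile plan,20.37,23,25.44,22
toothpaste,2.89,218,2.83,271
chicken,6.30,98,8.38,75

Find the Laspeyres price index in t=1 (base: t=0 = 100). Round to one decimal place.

117.9

Laspeyres price index uses base-period quantities as weights.
ΣP(t=1)·Q(t=0) = 25.44×23 + 2.83×218 + 8.38×98 = 585.12 + 616.94 + 821.24 = 2023.3
ΣP(t=0)·Q(t=0) = 20.37×23 + 2.89×218 + 6.30×98 = 468.51 + 630.02 + 617.4 = 1715.93
Index = 2023.3 / 1715.93 × 100 = 117.9127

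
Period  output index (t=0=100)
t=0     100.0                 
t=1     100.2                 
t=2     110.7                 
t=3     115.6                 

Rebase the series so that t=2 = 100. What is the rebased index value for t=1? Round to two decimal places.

Rebased(t=1) = 100.2 / 110.7 × 100 = 90.5149

90.51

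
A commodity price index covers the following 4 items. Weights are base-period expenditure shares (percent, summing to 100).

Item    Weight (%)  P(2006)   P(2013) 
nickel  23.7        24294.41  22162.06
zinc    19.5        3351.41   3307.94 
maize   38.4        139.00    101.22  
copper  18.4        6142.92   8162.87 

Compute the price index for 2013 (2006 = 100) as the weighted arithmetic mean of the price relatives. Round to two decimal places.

93.28

nickel: 23.7 × (22162.06/24294.41) = 23.7 × 0.912229 = 21.6198
zinc: 19.5 × (3307.94/3351.41) = 19.5 × 0.987029 = 19.2471
maize: 38.4 × (101.22/139.00) = 38.4 × 0.728201 = 27.9629
copper: 18.4 × (8162.87/6142.92) = 18.4 × 1.328826 = 24.4504
Index = Σ wᵢ·(p₁ᵢ/p₀ᵢ) = 21.6198 + 19.2471 + 27.9629 + 24.4504 = 93.2802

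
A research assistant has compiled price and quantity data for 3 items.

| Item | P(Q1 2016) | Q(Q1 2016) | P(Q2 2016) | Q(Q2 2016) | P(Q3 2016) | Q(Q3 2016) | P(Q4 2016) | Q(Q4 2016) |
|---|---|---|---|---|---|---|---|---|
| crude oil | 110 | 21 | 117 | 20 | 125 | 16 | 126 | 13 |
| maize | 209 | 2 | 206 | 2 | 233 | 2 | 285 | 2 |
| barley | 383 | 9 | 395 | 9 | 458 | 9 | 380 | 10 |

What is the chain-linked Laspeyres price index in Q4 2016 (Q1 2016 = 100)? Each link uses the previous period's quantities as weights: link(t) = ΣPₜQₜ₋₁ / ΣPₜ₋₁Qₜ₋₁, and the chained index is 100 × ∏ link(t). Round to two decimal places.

106.59

Link Q1 2016→Q2 2016:
ΣP(Q2 2016)Q(Q1 2016) = 117×21 + 206×2 + 395×9 = 2457 + 412 + 3555 = 6424
ΣP(Q1 2016)Q(Q1 2016) = 110×21 + 209×2 + 383×9 = 2310 + 418 + 3447 = 6175
link = 6424/6175 = 1.040324
Link Q2 2016→Q3 2016:
ΣP(Q3 2016)Q(Q2 2016) = 125×20 + 233×2 + 458×9 = 2500 + 466 + 4122 = 7088
ΣP(Q2 2016)Q(Q2 2016) = 117×20 + 206×2 + 395×9 = 2340 + 412 + 3555 = 6307
link = 7088/6307 = 1.123831
Link Q3 2016→Q4 2016:
ΣP(Q4 2016)Q(Q3 2016) = 126×16 + 285×2 + 380×9 = 2016 + 570 + 3420 = 6006
ΣP(Q3 2016)Q(Q3 2016) = 125×16 + 233×2 + 458×9 = 2000 + 466 + 4122 = 6588
link = 6006/6588 = 0.911658
Chained index = 100 × 1.040324 × 1.123831 × 0.911658 = 106.5863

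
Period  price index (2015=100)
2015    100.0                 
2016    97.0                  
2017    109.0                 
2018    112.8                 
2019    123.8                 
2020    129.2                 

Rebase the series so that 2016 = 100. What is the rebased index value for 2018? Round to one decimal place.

Rebased(2018) = 112.8 / 97.0 × 100 = 116.2887

116.3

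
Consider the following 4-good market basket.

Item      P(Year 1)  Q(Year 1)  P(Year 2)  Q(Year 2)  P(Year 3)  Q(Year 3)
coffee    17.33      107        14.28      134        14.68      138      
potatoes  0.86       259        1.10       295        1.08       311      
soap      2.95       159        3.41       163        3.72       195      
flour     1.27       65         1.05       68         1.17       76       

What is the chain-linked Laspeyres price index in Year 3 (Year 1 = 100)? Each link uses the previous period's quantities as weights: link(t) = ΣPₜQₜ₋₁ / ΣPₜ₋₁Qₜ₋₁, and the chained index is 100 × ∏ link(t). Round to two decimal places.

Link Year 1→Year 2:
ΣP(Year 2)Q(Year 1) = 14.28×107 + 1.10×259 + 3.41×159 + 1.05×65 = 1527.96 + 284.9 + 542.19 + 68.25 = 2423.3
ΣP(Year 1)Q(Year 1) = 17.33×107 + 0.86×259 + 2.95×159 + 1.27×65 = 1854.31 + 222.74 + 469.05 + 82.55 = 2628.65
link = 2423.3/2628.65 = 0.921880
Link Year 2→Year 3:
ΣP(Year 3)Q(Year 2) = 14.68×134 + 1.08×295 + 3.72×163 + 1.17×68 = 1967.12 + 318.6 + 606.36 + 79.56 = 2971.64
ΣP(Year 2)Q(Year 2) = 14.28×134 + 1.10×295 + 3.41×163 + 1.05×68 = 1913.52 + 324.5 + 555.83 + 71.4 = 2865.25
link = 2971.64/2865.25 = 1.037131
Chained index = 100 × 0.921880 × 1.037131 = 95.6111

95.61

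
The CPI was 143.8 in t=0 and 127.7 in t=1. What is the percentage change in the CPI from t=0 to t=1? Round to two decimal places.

Change = (127.7 − 143.8) / 143.8 × 100
       = -16.1 / 143.8 × 100 = -11.1961%

-11.20%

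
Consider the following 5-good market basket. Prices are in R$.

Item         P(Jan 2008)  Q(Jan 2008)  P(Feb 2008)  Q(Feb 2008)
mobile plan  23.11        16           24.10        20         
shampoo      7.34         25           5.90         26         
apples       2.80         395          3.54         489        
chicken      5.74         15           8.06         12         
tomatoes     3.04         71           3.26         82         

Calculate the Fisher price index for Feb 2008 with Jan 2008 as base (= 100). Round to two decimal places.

116.56

Laspeyres component (base-period weights):
ΣP(Feb 2008)Q(Jan 2008) = 24.10×16 + 5.90×25 + 3.54×395 + 8.06×15 + 3.26×71 = 385.6 + 147.5 + 1398.3 + 120.9 + 231.46 = 2283.76
ΣP(Jan 2008)Q(Jan 2008) = 23.11×16 + 7.34×25 + 2.80×395 + 5.74×15 + 3.04×71 = 369.76 + 183.5 + 1106 + 86.1 + 215.84 = 1961.2
L = 2283.76 / 1961.2 × 100 = 116.4471
Paasche component (current-period weights):
ΣP(Feb 2008)Q(Feb 2008) = 24.10×20 + 5.90×26 + 3.54×489 + 8.06×12 + 3.26×82 = 482 + 153.4 + 1731.06 + 96.72 + 267.32 = 2730.5
ΣP(Jan 2008)Q(Feb 2008) = 23.11×20 + 7.34×26 + 2.80×489 + 5.74×12 + 3.04×82 = 462.2 + 190.84 + 1369.2 + 68.88 + 249.28 = 2340.4
P = 2730.5 / 2340.4 × 100 = 116.6681
Fisher = √(L × P) = √(116.4471 × 116.6681) = 116.5575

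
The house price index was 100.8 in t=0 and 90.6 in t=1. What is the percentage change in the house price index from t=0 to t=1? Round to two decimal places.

-10.12%

Change = (90.6 − 100.8) / 100.8 × 100
       = -10.2 / 100.8 × 100 = -10.1190%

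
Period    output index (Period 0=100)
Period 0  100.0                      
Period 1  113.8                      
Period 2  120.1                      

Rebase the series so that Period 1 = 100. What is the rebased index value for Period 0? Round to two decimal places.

Rebased(Period 0) = 100.0 / 113.8 × 100 = 87.8735

87.87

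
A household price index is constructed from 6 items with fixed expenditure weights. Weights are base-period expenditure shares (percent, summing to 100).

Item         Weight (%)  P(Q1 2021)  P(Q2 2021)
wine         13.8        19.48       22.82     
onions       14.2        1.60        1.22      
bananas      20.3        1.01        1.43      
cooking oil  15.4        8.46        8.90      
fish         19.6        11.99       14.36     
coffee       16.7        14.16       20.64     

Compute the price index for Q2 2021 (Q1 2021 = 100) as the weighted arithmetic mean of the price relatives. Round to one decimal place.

wine: 13.8 × (22.82/19.48) = 13.8 × 1.171458 = 16.1661
onions: 14.2 × (1.22/1.60) = 14.2 × 0.762500 = 10.8275
bananas: 20.3 × (1.43/1.01) = 20.3 × 1.415842 = 28.7416
cooking oil: 15.4 × (8.90/8.46) = 15.4 × 1.052009 = 16.2009
fish: 19.6 × (14.36/11.99) = 19.6 × 1.197665 = 23.4742
coffee: 16.7 × (20.64/14.16) = 16.7 × 1.457627 = 24.3424
Index = Σ wᵢ·(p₁ᵢ/p₀ᵢ) = 16.1661 + 10.8275 + 28.7416 + 16.2009 + 23.4742 + 24.3424 = 119.7528

119.8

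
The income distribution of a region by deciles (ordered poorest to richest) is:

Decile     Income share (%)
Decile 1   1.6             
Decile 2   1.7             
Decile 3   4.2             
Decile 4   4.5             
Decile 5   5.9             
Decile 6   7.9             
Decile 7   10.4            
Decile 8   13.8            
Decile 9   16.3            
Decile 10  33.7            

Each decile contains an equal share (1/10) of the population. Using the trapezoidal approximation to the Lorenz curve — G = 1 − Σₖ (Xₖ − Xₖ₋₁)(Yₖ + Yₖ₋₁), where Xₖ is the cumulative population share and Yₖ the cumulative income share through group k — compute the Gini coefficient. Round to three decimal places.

0.459

Cumulative income shares Yₖ: 0.0160, 0.0330, 0.0750, 0.1200, 0.1790, 0.2580, 0.3620, 0.5000, 0.6630, 1.0000
Σ (Xₖ−Xₖ₋₁)(Yₖ+Yₖ₋₁) = (1/10)(0.0160+0.0000) + (1/10)(0.0330+0.0160) + (1/10)(0.0750+0.0330) + (1/10)(0.1200+0.0750) + (1/10)(0.1790+0.1200) + (1/10)(0.2580+0.1790) + (1/10)(0.3620+0.2580) + (1/10)(0.5000+0.3620) + (1/10)(0.6630+0.5000) + (1/10)(1.0000+0.6630)
  = 0.0016 + 0.0049 + 0.0108 + 0.0195 + 0.0299 + 0.0437 + 0.0620 + 0.0862 + 0.1163 + 0.1663 = 0.5412
G = 1 − 0.5412 = 0.4588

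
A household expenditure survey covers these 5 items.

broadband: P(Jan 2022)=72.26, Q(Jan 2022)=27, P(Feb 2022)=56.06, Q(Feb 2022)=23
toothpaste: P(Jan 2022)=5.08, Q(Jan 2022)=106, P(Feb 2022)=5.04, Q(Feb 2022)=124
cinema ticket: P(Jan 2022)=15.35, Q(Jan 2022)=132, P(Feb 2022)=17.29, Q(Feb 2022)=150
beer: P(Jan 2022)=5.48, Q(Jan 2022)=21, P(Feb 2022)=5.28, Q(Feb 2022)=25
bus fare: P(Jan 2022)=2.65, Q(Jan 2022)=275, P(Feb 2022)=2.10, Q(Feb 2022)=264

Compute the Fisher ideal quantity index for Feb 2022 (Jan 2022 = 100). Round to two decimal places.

102.41

Laspeyres component (base-period weights):
ΣP(Jan 2022)Q(Feb 2022) = 72.26×23 + 5.08×124 + 15.35×150 + 5.48×25 + 2.65×264 = 1661.98 + 629.92 + 2302.5 + 137 + 699.6 = 5431
ΣP(Jan 2022)Q(Jan 2022) = 72.26×27 + 5.08×106 + 15.35×132 + 5.48×21 + 2.65×275 = 1951.02 + 538.48 + 2026.2 + 115.08 + 728.75 = 5359.53
L = 5431 / 5359.53 × 100 = 101.3335
Paasche component (current-period weights):
ΣP(Feb 2022)Q(Feb 2022) = 56.06×23 + 5.04×124 + 17.29×150 + 5.28×25 + 2.10×264 = 1289.38 + 624.96 + 2593.5 + 132 + 554.4 = 5194.24
ΣP(Feb 2022)Q(Jan 2022) = 56.06×27 + 5.04×106 + 17.29×132 + 5.28×21 + 2.10×275 = 1513.62 + 534.24 + 2282.28 + 110.88 + 577.5 = 5018.52
P = 5194.24 / 5018.52 × 100 = 103.5014
Fisher = √(L × P) = √(101.3335 × 103.5014) = 102.4117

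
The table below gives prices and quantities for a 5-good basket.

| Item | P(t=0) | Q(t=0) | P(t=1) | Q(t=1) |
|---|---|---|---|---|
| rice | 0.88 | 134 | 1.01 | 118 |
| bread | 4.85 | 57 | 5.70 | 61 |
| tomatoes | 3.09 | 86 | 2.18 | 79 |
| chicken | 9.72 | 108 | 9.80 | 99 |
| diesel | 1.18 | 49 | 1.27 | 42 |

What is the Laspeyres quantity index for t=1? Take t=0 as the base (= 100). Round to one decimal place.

93.7

Laspeyres quantity index uses base-period prices as weights.
ΣP(t=0)·Q(t=1) = 0.88×118 + 4.85×61 + 3.09×79 + 9.72×99 + 1.18×42 = 103.84 + 295.85 + 244.11 + 962.28 + 49.56 = 1655.64
ΣP(t=0)·Q(t=0) = 0.88×134 + 4.85×57 + 3.09×86 + 9.72×108 + 1.18×49 = 117.92 + 276.45 + 265.74 + 1049.76 + 57.82 = 1767.69
Index = 1655.64 / 1767.69 × 100 = 93.6612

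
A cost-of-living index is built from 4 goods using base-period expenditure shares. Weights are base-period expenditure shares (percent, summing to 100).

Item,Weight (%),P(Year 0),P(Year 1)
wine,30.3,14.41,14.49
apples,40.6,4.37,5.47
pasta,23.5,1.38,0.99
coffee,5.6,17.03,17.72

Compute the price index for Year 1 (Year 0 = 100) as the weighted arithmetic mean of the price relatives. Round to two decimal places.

wine: 30.3 × (14.49/14.41) = 30.3 × 1.005552 = 30.4682
apples: 40.6 × (5.47/4.37) = 40.6 × 1.251716 = 50.8197
pasta: 23.5 × (0.99/1.38) = 23.5 × 0.717391 = 16.8587
coffee: 5.6 × (17.72/17.03) = 5.6 × 1.040517 = 5.8269
Index = Σ wᵢ·(p₁ᵢ/p₀ᵢ) = 30.4682 + 50.8197 + 16.8587 + 5.8269 = 103.9735

103.97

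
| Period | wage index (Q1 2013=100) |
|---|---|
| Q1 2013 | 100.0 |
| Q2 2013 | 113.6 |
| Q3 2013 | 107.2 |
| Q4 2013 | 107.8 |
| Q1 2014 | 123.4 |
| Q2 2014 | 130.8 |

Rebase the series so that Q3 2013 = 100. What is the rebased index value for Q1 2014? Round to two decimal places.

Rebased(Q1 2014) = 123.4 / 107.2 × 100 = 115.1119

115.11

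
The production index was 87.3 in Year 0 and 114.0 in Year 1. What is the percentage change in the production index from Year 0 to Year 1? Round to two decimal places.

Change = (114.0 − 87.3) / 87.3 × 100
       = 26.7 / 87.3 × 100 = 30.5842%

30.58%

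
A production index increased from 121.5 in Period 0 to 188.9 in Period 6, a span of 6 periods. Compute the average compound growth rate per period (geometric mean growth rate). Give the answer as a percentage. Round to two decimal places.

Growth factor = (188.9/121.5)^(1/6) = (1.554733)^(1/6) = 1.076323
Growth rate = 1.076323 − 1 = 0.076323 = 7.6323%

7.63%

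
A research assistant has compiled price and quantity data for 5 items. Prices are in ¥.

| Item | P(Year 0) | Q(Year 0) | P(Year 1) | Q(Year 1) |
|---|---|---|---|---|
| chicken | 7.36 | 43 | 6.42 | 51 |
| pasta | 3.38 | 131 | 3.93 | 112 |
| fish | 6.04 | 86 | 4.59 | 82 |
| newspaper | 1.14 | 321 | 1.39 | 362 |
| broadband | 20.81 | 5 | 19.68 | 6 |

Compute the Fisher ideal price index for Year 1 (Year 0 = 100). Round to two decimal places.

Laspeyres component (base-period weights):
ΣP(Year 1)Q(Year 0) = 6.42×43 + 3.93×131 + 4.59×86 + 1.39×321 + 19.68×5 = 276.06 + 514.83 + 394.74 + 446.19 + 98.4 = 1730.22
ΣP(Year 0)Q(Year 0) = 7.36×43 + 3.38×131 + 6.04×86 + 1.14×321 + 20.81×5 = 316.48 + 442.78 + 519.44 + 365.94 + 104.05 = 1748.69
L = 1730.22 / 1748.69 × 100 = 98.9438
Paasche component (current-period weights):
ΣP(Year 1)Q(Year 1) = 6.42×51 + 3.93×112 + 4.59×82 + 1.39×362 + 19.68×6 = 327.42 + 440.16 + 376.38 + 503.18 + 118.08 = 1765.22
ΣP(Year 0)Q(Year 1) = 7.36×51 + 3.38×112 + 6.04×82 + 1.14×362 + 20.81×6 = 375.36 + 378.56 + 495.28 + 412.68 + 124.86 = 1786.74
P = 1765.22 / 1786.74 × 100 = 98.7956
Fisher = √(L × P) = √(98.9438 × 98.7956) = 98.8696

98.87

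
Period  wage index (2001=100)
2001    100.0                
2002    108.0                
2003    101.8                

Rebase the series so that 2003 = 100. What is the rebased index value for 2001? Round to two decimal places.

98.23

Rebased(2001) = 100.0 / 101.8 × 100 = 98.2318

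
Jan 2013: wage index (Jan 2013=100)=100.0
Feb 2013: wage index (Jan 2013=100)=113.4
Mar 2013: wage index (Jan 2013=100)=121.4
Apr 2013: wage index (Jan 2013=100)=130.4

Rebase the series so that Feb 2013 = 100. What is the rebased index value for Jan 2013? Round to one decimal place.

88.2

Rebased(Jan 2013) = 100.0 / 113.4 × 100 = 88.1834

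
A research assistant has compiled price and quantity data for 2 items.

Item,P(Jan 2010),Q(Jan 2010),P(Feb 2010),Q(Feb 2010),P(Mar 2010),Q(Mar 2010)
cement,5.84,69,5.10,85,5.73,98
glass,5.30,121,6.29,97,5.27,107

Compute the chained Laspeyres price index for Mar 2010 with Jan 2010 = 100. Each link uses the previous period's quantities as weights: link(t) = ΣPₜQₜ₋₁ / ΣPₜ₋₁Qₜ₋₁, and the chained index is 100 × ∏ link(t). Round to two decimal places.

101.95

Link Jan 2010→Feb 2010:
ΣP(Feb 2010)Q(Jan 2010) = 5.10×69 + 6.29×121 = 351.9 + 761.09 = 1112.99
ΣP(Jan 2010)Q(Jan 2010) = 5.84×69 + 5.30×121 = 402.96 + 641.3 = 1044.26
link = 1112.99/1044.26 = 1.065817
Link Feb 2010→Mar 2010:
ΣP(Mar 2010)Q(Feb 2010) = 5.73×85 + 5.27×97 = 487.05 + 511.19 = 998.24
ΣP(Feb 2010)Q(Feb 2010) = 5.10×85 + 6.29×97 = 433.5 + 610.13 = 1043.63
link = 998.24/1043.63 = 0.956508
Chained index = 100 × 1.065817 × 0.956508 = 101.9462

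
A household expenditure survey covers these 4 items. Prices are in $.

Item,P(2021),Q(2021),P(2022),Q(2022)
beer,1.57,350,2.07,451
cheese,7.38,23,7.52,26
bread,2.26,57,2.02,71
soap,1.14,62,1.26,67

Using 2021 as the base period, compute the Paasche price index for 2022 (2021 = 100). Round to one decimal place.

119.4

Paasche price index uses current-period quantities as weights.
ΣP(2022)·Q(2022) = 2.07×451 + 7.52×26 + 2.02×71 + 1.26×67 = 933.57 + 195.52 + 143.42 + 84.42 = 1356.93
ΣP(2021)·Q(2022) = 1.57×451 + 7.38×26 + 2.26×71 + 1.14×67 = 708.07 + 191.88 + 160.46 + 76.38 = 1136.79
Index = 1356.93 / 1136.79 × 100 = 119.3651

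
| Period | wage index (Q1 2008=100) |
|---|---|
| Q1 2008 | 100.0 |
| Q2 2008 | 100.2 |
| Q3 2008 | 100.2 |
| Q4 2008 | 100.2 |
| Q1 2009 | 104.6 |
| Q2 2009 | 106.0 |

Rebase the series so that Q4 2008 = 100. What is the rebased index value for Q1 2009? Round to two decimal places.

104.39

Rebased(Q1 2009) = 104.6 / 100.2 × 100 = 104.3912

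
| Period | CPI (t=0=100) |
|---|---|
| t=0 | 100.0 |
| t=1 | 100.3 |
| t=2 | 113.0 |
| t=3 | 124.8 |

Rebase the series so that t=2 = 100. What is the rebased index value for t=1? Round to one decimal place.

88.8

Rebased(t=1) = 100.3 / 113.0 × 100 = 88.7611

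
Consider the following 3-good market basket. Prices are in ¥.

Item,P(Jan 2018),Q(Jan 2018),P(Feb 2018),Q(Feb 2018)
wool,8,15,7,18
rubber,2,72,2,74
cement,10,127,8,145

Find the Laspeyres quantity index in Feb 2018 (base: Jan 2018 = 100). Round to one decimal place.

113.6

Laspeyres quantity index uses base-period prices as weights.
ΣP(Jan 2018)·Q(Feb 2018) = 8×18 + 2×74 + 10×145 = 144 + 148 + 1450 = 1742
ΣP(Jan 2018)·Q(Jan 2018) = 8×15 + 2×72 + 10×127 = 120 + 144 + 1270 = 1534
Index = 1742 / 1534 × 100 = 113.5593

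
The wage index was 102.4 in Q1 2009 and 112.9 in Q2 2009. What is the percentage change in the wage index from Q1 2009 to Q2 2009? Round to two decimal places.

Change = (112.9 − 102.4) / 102.4 × 100
       = 10.5 / 102.4 × 100 = 10.2539%

10.25%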